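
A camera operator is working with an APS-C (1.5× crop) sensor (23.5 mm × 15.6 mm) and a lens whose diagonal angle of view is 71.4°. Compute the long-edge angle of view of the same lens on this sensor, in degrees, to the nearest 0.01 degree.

Sensor diagonal = √(23.5² + 15.6²) = √795.6100 ≈ 28.2066 mm.
From the diagonal AOV: f = 28.2066 / (2·tan(35.7°)) = 28.2066 / 1.43715 ≈ 19.6268 mm.
Long-edge AOV = 2·arctan(23.5 / (2 × 19.6268)) = 2·arctan(0.59867) ≈ 61.8155°.

61.82°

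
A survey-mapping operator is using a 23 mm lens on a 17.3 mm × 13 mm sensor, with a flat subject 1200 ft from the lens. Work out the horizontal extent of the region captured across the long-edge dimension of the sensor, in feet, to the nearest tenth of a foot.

902.6 ft

dₒ: 1200 ft × 304.8 mm/ft = 365759.99 mm.
Similar triangles through the lens centre give W/dₒ = w/dᵢ; with 1/f = 1/dₒ + 1/dᵢ this gives W = w·(dₒ − f)/f.
W = 17.3 mm × (365760 − 23) / 23 = 17.3 × 15901.6082 ≈ 275097.822 mm = 275097.822/304.8 ft = 902.552 ft.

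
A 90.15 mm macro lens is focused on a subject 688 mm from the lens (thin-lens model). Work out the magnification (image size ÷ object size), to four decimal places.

0.1508×

Thin lens: 1/f = 1/dₒ + 1/dᵢ → 1/dᵢ = 1/90.15 − 1/688 = 0.0096391 mm⁻¹, so dᵢ ≈ 103.7437 mm.
Magnification m = dᵢ/dₒ = 103.7437/688 ≈ 0.15079.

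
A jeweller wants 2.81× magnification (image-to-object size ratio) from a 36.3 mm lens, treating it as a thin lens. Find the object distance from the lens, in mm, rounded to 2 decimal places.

With m = dᵢ/dₒ and 1/f = 1/dₒ + 1/dᵢ, substituting dᵢ = m·dₒ gives 1/f = (1 + 1/m)/dₒ, hence dₒ = f·(1 + 1/m).
dₒ = 36.3 × (1 + 1/2.81) = 36.3 × 1.35587 ≈ 49.218 mm.

49.22 mm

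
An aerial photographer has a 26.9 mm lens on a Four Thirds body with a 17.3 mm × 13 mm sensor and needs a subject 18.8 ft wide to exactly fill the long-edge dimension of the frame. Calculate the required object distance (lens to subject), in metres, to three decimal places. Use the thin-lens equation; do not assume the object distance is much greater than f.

W: 18.8 ft × 304.8 mm/ft = 5730.24 mm.
Magnification m = w/W = dᵢ/dₒ; combined with 1/f = 1/dₒ + 1/dᵢ this gives dₒ = f·(1 + W/w).
dₒ = 26.9 mm × (1 + 5730.24/17.3) = 26.9 × 332.2277 ≈ 8936.926 mm = 8.93693 m.

8.937 m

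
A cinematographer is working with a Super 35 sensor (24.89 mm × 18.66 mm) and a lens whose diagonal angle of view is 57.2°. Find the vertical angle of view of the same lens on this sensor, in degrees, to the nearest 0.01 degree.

36.22°

Sensor diagonal = √(24.89² + 18.66²) = √967.7077 ≈ 31.1080 mm.
From the diagonal AOV: f = 31.1080 / (2·tan(28.6°)) = 31.1080 / 1.09044 ≈ 28.5281 mm.
Vertical AOV = 2·arctan(18.66 / (2 × 28.5281)) = 2·arctan(0.32705) ≈ 36.2203°.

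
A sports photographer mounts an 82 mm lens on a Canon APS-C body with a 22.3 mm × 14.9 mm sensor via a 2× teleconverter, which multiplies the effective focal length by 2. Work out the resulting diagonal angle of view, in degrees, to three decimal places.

9.349°

Effective focal length f = 82 × 2 = 164 mm.
Sensor diagonal = √(22.3² + 14.9²) = √719.3000 ≈ 26.8198 mm.
α = 2·arctan(26.820 / (2 × 164)) = 2·arctan(0.08177) ≈ 9.3491°.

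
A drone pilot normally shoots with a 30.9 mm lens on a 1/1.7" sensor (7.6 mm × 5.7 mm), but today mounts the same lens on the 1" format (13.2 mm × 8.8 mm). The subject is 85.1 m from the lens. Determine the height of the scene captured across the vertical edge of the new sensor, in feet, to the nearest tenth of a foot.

79.5 ft

The focal length stays 30.9 mm; the relevant sensor dimension is now h = 8.8 mm. Object distance dₒ = 85.1 m = 85100 mm.
Thin-lens field height W = h·(dₒ − f)/f = 8.8 × (85100 − 30.9)/30.9 ≈ 24226.799 mm = 24226.799/304.8 ft = 79.4843 ft.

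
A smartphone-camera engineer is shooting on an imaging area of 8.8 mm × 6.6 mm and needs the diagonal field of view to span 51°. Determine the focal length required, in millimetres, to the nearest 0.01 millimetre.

11.53 mm

Sensor diagonal = √(8.8² + 6.6²) = √121.0000 ≈ 11.0000 mm.
From α = 2·arctan(d/2f) we get f = d / (2·tan(α/2)).
With d = 11.0000 mm and α/2 = 25.5°, tan(α/2) ≈ 0.47698, so f ≈ 11.0000 / 0.95395 ≈ 11.5310 mm.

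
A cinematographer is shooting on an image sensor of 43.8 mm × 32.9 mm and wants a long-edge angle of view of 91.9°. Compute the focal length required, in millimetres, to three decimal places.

21.186 mm

From α = 2·arctan(w/2f) we get f = w / (2·tan(α/2)).
With w = 43.8 mm and α/2 = 45.95°, tan(α/2) ≈ 1.03372, so f ≈ 43.8 / 2.06745 ≈ 21.1855 mm.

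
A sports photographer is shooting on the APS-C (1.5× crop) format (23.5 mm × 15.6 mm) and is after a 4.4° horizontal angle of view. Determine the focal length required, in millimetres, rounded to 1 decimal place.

From α = 2·arctan(w/2f) we get f = w / (2·tan(α/2)).
With w = 23.5 mm and α/2 = 2.2°, tan(α/2) ≈ 0.03842, so f ≈ 23.5 / 0.07683 ≈ 305.8611 mm.

305.9 mm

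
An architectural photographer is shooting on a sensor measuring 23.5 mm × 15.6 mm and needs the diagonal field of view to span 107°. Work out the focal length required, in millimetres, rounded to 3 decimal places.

10.436 mm

Sensor diagonal = √(23.5² + 15.6²) = √795.6100 ≈ 28.2066 mm.
From α = 2·arctan(d/2f) we get f = d / (2·tan(α/2)).
With d = 28.2066 mm and α/2 = 53.5°, tan(α/2) ≈ 1.35142, so f ≈ 28.2066 / 2.70284 ≈ 10.4359 mm.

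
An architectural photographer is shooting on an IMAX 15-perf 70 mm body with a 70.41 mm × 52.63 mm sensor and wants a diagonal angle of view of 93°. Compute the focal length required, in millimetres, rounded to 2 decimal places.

41.71 mm

Sensor diagonal = √(70.41² + 52.63²) = √7727.4850 ≈ 87.9061 mm.
From α = 2·arctan(d/2f) we get f = d / (2·tan(α/2)).
With d = 87.9061 mm and α/2 = 46.5°, tan(α/2) ≈ 1.05378, so f ≈ 87.9061 / 2.10756 ≈ 41.7099 mm.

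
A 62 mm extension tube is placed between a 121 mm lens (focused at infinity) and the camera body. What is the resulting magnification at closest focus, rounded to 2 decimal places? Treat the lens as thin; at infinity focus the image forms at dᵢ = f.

0.51×

The tube moves the image plane from f to f + e, so dᵢ = 121 + 62 = 183 mm. Focus is achieved when 1/f = 1/dₒ + 1/dᵢ, giving dₒ = 1/(1/f − 1/(f+e)).
Magnification m = dᵢ/dₒ = (f+e)·(1/f − 1/(f+e)) = e/f = 62/121 ≈ 0.5124.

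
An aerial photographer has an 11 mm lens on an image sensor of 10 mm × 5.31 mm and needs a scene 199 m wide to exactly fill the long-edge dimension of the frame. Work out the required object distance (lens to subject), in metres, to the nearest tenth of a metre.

W: 199 m = 199000 mm.
Magnification m = w/W = dᵢ/dₒ; combined with 1/f = 1/dₒ + 1/dᵢ this gives dₒ = f·(1 + W/w).
dₒ = 11 mm × (1 + 199000/10) = 11 × 19901.0000 ≈ 218911.000 mm = 218.911 m.

218.9 m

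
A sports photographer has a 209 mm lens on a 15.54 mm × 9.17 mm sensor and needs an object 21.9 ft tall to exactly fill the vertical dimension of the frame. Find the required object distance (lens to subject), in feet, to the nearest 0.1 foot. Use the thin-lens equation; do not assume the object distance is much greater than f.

W: 21.9 ft × 304.8 mm/ft = 6675.12 mm.
Magnification m = h/W = dᵢ/dₒ; combined with 1/f = 1/dₒ + 1/dᵢ this gives dₒ = f·(1 + W/h).
dₒ = 209 mm × (1 + 6675.12/9.17) = 209 × 728.9302 ≈ 152346.408 mm = 152346.408/304.8 ft = 499.824 ft.

499.8 ft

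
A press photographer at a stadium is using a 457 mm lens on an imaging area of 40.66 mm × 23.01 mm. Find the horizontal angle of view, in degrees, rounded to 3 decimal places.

5.094°

Angle of view α = 2·arctan(w/2f) with w = 40.66 mm and f = 457 mm.
w/2f = 0.04449; arctan(0.04449) ≈ 2.5472°, so α ≈ 5.0943°.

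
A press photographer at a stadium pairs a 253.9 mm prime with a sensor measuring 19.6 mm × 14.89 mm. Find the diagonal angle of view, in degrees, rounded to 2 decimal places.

5.55°

Sensor diagonal = √(19.6² + 14.89²) = √605.8721 ≈ 24.6145 mm.
Angle of view α = 2·arctan(d/2f) with d = 24.6145 mm and f = 253.9 mm.
d/2f = 0.04847; arctan(0.04847) ≈ 2.7751°, so α ≈ 5.5502°.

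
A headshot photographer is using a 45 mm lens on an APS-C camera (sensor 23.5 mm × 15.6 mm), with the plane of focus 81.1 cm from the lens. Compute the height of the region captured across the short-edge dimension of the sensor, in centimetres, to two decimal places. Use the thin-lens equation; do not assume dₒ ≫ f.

26.55 cm

dₒ: 81.1 cm = 811 mm.
Similar triangles through the lens centre give W/dₒ = h/dᵢ; with 1/f = 1/dₒ + 1/dᵢ this gives W = h·(dₒ − f)/f.
W = 15.6 mm × (811 − 45) / 45 = 15.6 × 17.0222 ≈ 265.547 mm = 26.5547 cm.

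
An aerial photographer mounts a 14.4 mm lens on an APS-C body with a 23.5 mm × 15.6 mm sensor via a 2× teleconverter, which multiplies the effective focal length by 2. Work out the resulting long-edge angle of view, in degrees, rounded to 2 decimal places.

Effective focal length f = 14.4 × 2 = 28.8 mm.
α = 2·arctan(23.5 / (2 × 28.8)) = 2·arctan(0.40799) ≈ 44.3896°.

44.39°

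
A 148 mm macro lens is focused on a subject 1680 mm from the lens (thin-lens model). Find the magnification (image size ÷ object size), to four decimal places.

Thin lens: 1/f = 1/dₒ + 1/dᵢ → 1/dᵢ = 1/148 − 1/1680 = 0.0061615 mm⁻¹, so dᵢ ≈ 162.2977 mm.
Magnification m = dᵢ/dₒ = 162.2977/1680 ≈ 0.09661.

0.0966×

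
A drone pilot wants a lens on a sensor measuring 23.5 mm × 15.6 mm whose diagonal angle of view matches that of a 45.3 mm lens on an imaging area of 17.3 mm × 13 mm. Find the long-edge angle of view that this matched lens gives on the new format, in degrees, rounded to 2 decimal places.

Sensor diagonal = √(17.3² + 13²) = √468.2900 ≈ 21.6400 mm.
Sensor diagonal = √(23.5² + 15.6²) = √795.6100 ≈ 28.2066 mm.
Equal diagonal AOV ⇒ f₂ = f₁ · 28.2066/21.6400 = 45.3 × 1.30344 ≈ 59.0461 mm.
Long-edge AOV on the new format = 2·arctan(23.5 / (2 × 59.0461)) = 2·arctan(0.19900) ≈ 22.5094°.

22.51°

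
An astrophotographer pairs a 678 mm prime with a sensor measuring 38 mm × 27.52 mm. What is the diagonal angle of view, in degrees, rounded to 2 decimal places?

Sensor diagonal = √(38² + 27.52²) = √2201.3504 ≈ 46.9186 mm.
Angle of view α = 2·arctan(d/2f) with d = 46.9186 mm and f = 678 mm.
d/2f = 0.03460; arctan(0.03460) ≈ 1.9817°, so α ≈ 3.9634°.

3.96°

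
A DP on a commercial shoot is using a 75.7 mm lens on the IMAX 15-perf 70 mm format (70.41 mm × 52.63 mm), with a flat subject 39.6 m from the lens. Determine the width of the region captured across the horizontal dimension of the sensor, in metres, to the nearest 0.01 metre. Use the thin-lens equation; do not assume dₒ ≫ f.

36.76 m

dₒ: 39.6 m = 39600 mm.
Similar triangles through the lens centre give W/dₒ = w/dᵢ; with 1/f = 1/dₒ + 1/dᵢ this gives W = w·(dₒ − f)/f.
W = 70.41 mm × (39600 − 75.7) / 75.7 = 70.41 × 522.1176 ≈ 36762.298 mm = 36.7623 m.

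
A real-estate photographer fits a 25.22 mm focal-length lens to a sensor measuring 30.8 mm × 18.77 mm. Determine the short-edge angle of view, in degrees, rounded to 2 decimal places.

Angle of view α = 2·arctan(h/2f) with h = 18.77 mm and f = 25.22 mm.
h/2f = 0.37213; arctan(0.37213) ≈ 20.4115°, so α ≈ 40.8230°.

40.82°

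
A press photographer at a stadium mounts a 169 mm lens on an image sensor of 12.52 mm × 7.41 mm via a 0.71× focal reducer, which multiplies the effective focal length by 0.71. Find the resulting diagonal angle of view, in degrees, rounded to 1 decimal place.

6.9°

Effective focal length f = 169 × 0.71 = 119.99 mm.
Sensor diagonal = √(12.52² + 7.41²) = √211.6585 ≈ 14.5485 mm.
α = 2·arctan(14.548 / (2 × 119.99)) = 2·arctan(0.06062) ≈ 6.9385°.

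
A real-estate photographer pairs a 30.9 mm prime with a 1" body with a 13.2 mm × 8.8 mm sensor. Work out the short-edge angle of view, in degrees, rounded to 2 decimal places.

16.21°

Angle of view α = 2·arctan(h/2f) with h = 8.8 mm and f = 30.9 mm.
h/2f = 0.14239; arctan(0.14239) ≈ 8.1041°, so α ≈ 16.2083°.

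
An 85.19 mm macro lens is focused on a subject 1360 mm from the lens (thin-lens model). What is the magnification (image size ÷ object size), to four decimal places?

0.0668×

Thin lens: 1/f = 1/dₒ + 1/dᵢ → 1/dᵢ = 1/85.19 − 1/1360 = 0.0110032 mm⁻¹, so dᵢ ≈ 90.8829 mm.
Magnification m = dᵢ/dₒ = 90.8829/1360 ≈ 0.06683.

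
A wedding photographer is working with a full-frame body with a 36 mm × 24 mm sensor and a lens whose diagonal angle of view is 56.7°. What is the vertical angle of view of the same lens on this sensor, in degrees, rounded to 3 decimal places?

Sensor diagonal = √(36² + 24²) = √1872.0000 ≈ 43.2666 mm.
From the diagonal AOV: f = 43.2666 / (2·tan(28.35°)) = 43.2666 / 1.07914 ≈ 40.0936 mm.
Vertical AOV = 2·arctan(24 / (2 × 40.0936)) = 2·arctan(0.29930) ≈ 33.3249°.

33.325°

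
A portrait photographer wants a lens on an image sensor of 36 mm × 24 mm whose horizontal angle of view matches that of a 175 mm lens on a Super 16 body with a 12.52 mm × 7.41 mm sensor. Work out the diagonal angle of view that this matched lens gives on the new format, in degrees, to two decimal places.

4.92°

Equal horizontal AOV ⇒ f₂ = f₁ · 36/12.52 = 175 × 2.87540 ≈ 503.1949 mm.
Sensor diagonal = √(36² + 24²) = √1872.0000 ≈ 43.2666 mm.
Diagonal AOV on the new format = 2·arctan(43.2666 / (2 × 503.1949)) = 2·arctan(0.04299) ≈ 4.9235°.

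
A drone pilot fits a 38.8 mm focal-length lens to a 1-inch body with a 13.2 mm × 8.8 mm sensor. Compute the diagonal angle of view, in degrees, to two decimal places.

Sensor diagonal = √(13.2² + 8.8²) = √251.6800 ≈ 15.8644 mm.
Angle of view α = 2·arctan(d/2f) with d = 15.8644 mm and f = 38.8 mm.
d/2f = 0.20444; arctan(0.20444) ≈ 11.5542°, so α ≈ 23.1085°.

23.11°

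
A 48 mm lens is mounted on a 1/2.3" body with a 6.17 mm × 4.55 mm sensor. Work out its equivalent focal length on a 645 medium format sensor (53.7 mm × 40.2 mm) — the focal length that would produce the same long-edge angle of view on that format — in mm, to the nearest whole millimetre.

Equal angle of view means equal width/f ratio, so f₂ = f₁ · (width₂/width₁) = 48 × 53.7/6.17.
f₂ = 48 × 8.70340 ≈ 417.763 mm.

418 mm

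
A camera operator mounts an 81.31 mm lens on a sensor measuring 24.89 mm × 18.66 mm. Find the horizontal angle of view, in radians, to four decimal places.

Angle of view α = 2·arctan(w/2f) with w = 24.89 mm and f = 81.31 mm.
w/2f = 0.15306; arctan(0.15306) ≈ 0.1519 rad, so α ≈ 0.3038 rad.

0.3038 rad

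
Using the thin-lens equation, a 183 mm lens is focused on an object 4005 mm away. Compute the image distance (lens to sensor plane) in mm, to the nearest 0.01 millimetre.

1/dᵢ = 1/f − 1/dₒ = 1/183 − 1/4005 = 0.0052148 mm⁻¹.
dᵢ = 1/0.0052148 ≈ 191.7622 mm.

191.76 mm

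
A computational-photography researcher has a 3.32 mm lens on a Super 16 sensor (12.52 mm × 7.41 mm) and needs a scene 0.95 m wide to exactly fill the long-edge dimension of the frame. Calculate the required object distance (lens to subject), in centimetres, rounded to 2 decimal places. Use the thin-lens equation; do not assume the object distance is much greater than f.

W: 0.95 m = 950 mm.
Magnification m = w/W = dᵢ/dₒ; combined with 1/f = 1/dₒ + 1/dᵢ this gives dₒ = f·(1 + W/w).
dₒ = 3.32 mm × (1 + 950/12.52) = 3.32 × 76.8786 ≈ 255.237 mm = 25.5237 cm.

25.52 cm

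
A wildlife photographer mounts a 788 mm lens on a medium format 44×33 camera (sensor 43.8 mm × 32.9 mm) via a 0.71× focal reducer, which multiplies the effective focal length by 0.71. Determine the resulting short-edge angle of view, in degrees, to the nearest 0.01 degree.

3.37°

Effective focal length f = 788 × 0.71 = 559.48 mm.
α = 2·arctan(32.9 / (2 × 559.48)) = 2·arctan(0.02940) ≈ 3.3683°.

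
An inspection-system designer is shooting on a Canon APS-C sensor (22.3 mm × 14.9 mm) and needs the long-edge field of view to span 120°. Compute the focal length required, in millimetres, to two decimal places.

From α = 2·arctan(w/2f) we get f = w / (2·tan(α/2)).
With w = 22.3 mm and α/2 = 60°, tan(α/2) ≈ 1.73205, so f ≈ 22.3 / 3.46410 ≈ 6.4375 mm.

6.44 mm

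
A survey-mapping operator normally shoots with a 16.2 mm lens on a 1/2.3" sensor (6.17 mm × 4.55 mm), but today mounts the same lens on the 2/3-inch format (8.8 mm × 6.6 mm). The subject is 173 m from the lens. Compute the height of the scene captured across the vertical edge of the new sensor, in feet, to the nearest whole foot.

231 ft

The focal length stays 16.2 mm; the relevant sensor dimension is now h = 6.6 mm. Object distance dₒ = 173 m = 173000 mm.
Thin-lens field height W = h·(dₒ − f)/f = 6.6 × (173000 − 16.2)/16.2 ≈ 70474.881 mm = 70474.881/304.8 ft = 231.217 ft.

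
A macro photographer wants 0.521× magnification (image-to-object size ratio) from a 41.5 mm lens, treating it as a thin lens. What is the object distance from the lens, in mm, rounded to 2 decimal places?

121.15 mm

With m = dᵢ/dₒ and 1/f = 1/dₒ + 1/dᵢ, substituting dᵢ = m·dₒ gives 1/f = (1 + 1/m)/dₒ, hence dₒ = f·(1 + 1/m).
dₒ = 41.5 × (1 + 1/0.521) = 41.5 × 2.91939 ≈ 121.155 mm.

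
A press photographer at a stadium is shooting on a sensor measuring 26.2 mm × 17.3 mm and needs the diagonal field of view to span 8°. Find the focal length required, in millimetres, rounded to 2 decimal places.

Sensor diagonal = √(26.2² + 17.3²) = √985.7300 ≈ 31.3963 mm.
From α = 2·arctan(d/2f) we get f = d / (2·tan(α/2)).
With d = 31.3963 mm and α/2 = 4°, tan(α/2) ≈ 0.06993, so f ≈ 31.3963 / 0.13985 ≈ 224.4943 mm.

224.49 mm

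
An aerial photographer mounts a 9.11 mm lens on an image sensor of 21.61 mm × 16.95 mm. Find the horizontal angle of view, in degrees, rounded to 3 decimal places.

99.730°

Angle of view α = 2·arctan(w/2f) with w = 21.61 mm and f = 9.11 mm.
w/2f = 1.18606; arctan(1.18606) ≈ 49.8648°, so α ≈ 99.7296°.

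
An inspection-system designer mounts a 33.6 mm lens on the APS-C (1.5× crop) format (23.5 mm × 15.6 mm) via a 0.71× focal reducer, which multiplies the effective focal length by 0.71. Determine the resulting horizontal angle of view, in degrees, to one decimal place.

Effective focal length f = 33.6 × 0.71 = 23.856 mm.
α = 2·arctan(23.5 / (2 × 23.856)) = 2·arctan(0.49254) ≈ 52.4440°.

52.4°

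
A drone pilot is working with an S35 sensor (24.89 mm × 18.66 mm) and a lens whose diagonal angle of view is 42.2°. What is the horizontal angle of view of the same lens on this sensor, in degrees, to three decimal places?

Sensor diagonal = √(24.89² + 18.66²) = √967.7077 ≈ 31.1080 mm.
From the diagonal AOV: f = 31.1080 / (2·tan(21.1°)) = 31.1080 / 0.77174 ≈ 40.3091 mm.
Horizontal AOV = 2·arctan(24.89 / (2 × 40.3091)) = 2·arctan(0.30874) ≈ 34.3150°.

34.315°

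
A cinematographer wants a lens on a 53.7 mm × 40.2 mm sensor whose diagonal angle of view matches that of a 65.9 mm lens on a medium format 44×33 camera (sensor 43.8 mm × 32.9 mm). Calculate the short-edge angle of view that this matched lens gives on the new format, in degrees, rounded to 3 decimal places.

27.973°

Sensor diagonal = √(43.8² + 32.9²) = √3000.8500 ≈ 54.7800 mm.
Sensor diagonal = √(53.7² + 40.2²) = √4499.7300 ≈ 67.0800 mm.
Equal diagonal AOV ⇒ f₂ = f₁ · 67.0800/54.7800 = 65.9 × 1.22453 ≈ 80.6968 mm.
Short-edge AOV on the new format = 2·arctan(40.2 / (2 × 80.6968)) = 2·arctan(0.24908) ≈ 27.9733°.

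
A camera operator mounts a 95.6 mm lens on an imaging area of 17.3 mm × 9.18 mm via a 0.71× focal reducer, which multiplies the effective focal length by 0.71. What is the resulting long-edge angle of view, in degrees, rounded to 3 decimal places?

Effective focal length f = 95.6 × 0.71 = 67.876 mm.
α = 2·arctan(17.3 / (2 × 67.876)) = 2·arctan(0.12744) ≈ 14.5251°.

14.525°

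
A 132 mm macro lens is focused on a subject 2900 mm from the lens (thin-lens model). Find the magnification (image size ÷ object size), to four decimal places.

Thin lens: 1/f = 1/dₒ + 1/dᵢ → 1/dᵢ = 1/132 − 1/2900 = 0.0072309 mm⁻¹, so dᵢ ≈ 138.2948 mm.
Magnification m = dᵢ/dₒ = 138.2948/2900 ≈ 0.04769.

0.0477×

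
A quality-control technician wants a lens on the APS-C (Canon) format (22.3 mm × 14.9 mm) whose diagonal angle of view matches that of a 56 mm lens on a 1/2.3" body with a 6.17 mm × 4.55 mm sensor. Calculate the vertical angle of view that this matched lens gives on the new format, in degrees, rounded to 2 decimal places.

4.36°

Sensor diagonal = √(6.17² + 4.55²) = √58.7714 ≈ 7.6663 mm.
Sensor diagonal = √(22.3² + 14.9²) = √719.3000 ≈ 26.8198 mm.
Equal diagonal AOV ⇒ f₂ = f₁ · 26.8198/7.6663 = 56 × 3.49842 ≈ 195.9115 mm.
Vertical AOV on the new format = 2·arctan(14.9 / (2 × 195.9115)) = 2·arctan(0.03803) ≈ 4.3555°.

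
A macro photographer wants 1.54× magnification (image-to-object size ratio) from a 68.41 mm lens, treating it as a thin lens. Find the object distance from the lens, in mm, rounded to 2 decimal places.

With m = dᵢ/dₒ and 1/f = 1/dₒ + 1/dᵢ, substituting dᵢ = m·dₒ gives 1/f = (1 + 1/m)/dₒ, hence dₒ = f·(1 + 1/m).
dₒ = 68.41 × (1 + 1/1.54) = 68.41 × 1.64935 ≈ 112.832 mm.

112.83 mm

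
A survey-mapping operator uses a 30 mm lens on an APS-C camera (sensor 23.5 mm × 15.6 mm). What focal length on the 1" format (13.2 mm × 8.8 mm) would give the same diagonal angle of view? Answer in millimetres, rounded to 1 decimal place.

16.9 mm

Sensor diagonal = √(23.5² + 15.6²) = √795.6100 ≈ 28.2066 mm.
Sensor diagonal = √(13.2² + 8.8²) = √251.6800 ≈ 15.8644 mm.
Equal angle of view means equal diagonal/f ratio, so f₂ = f₁ · (diagonal₂/diagonal₁) = 30 × 15.8644/28.2066.
f₂ = 30 × 0.56244 ≈ 16.873 mm.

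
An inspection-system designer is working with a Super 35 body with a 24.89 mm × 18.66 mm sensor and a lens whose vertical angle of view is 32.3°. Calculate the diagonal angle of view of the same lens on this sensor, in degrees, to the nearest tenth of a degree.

51.5°

From the vertical AOV: f = 18.66 / (2·tan(16.15°)) = 18.66 / 0.57916 ≈ 32.2190 mm.
Sensor diagonal = √(24.89² + 18.66²) = √967.7077 ≈ 31.1080 mm.
Diagonal AOV = 2·arctan(31.1080 / (2 × 32.2190)) = 2·arctan(0.48276) ≈ 51.5387°.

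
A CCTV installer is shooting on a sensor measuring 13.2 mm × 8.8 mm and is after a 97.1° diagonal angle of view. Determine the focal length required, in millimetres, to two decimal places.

Sensor diagonal = √(13.2² + 8.8²) = √251.6800 ≈ 15.8644 mm.
From α = 2·arctan(d/2f) we get f = d / (2·tan(α/2)).
With d = 15.8644 mm and α/2 = 48.55°, tan(α/2) ≈ 1.13228, so f ≈ 15.8644 / 2.26457 ≈ 7.0055 mm.

7.01 mm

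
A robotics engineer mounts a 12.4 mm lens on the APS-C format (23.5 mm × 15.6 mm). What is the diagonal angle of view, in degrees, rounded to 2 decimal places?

97.35°

Sensor diagonal = √(23.5² + 15.6²) = √795.6100 ≈ 28.2066 mm.
Angle of view α = 2·arctan(d/2f) with d = 28.2066 mm and f = 12.4 mm.
d/2f = 1.13736; arctan(1.13736) ≈ 48.6772°, so α ≈ 97.3543°.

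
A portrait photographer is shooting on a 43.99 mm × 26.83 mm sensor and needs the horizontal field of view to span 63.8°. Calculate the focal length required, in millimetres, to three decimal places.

From α = 2·arctan(w/2f) we get f = w / (2·tan(α/2)).
With w = 43.99 mm and α/2 = 31.9°, tan(α/2) ≈ 0.62245, so f ≈ 43.99 / 1.24489 ≈ 35.3364 mm.

35.336 mm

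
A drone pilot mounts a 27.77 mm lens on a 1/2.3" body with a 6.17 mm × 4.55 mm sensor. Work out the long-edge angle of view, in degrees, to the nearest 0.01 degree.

12.68°

Angle of view α = 2·arctan(w/2f) with w = 6.17 mm and f = 27.77 mm.
w/2f = 0.11109; arctan(0.11109) ≈ 6.3391°, so α ≈ 12.6781°.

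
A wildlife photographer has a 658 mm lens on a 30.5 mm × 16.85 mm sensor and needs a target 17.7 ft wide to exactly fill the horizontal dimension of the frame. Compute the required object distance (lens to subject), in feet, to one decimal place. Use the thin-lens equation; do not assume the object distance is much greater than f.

384.0 ft

W: 17.7 ft × 304.8 mm/ft = 5394.96 mm.
Magnification m = w/W = dᵢ/dₒ; combined with 1/f = 1/dₒ + 1/dᵢ this gives dₒ = f·(1 + W/w).
dₒ = 658 mm × (1 + 5394.96/30.5) = 658 × 177.8839 ≈ 117047.625 mm = 117047.625/304.8 ft = 384.015 ft.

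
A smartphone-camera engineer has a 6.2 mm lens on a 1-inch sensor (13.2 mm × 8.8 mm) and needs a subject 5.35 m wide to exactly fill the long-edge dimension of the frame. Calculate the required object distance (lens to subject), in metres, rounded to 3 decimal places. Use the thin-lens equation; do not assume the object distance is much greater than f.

W: 5.35 m = 5350 mm.
Magnification m = w/W = dᵢ/dₒ; combined with 1/f = 1/dₒ + 1/dᵢ this gives dₒ = f·(1 + W/w).
dₒ = 6.2 mm × (1 + 5350/13.2) = 6.2 × 406.3030 ≈ 2519.079 mm = 2.51908 m.

2.519 m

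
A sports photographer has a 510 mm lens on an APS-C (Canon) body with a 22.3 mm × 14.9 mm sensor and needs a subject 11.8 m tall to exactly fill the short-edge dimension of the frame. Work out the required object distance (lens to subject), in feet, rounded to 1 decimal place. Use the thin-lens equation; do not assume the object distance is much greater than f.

W: 11.8 m = 11800 mm.
Magnification m = h/W = dᵢ/dₒ; combined with 1/f = 1/dₒ + 1/dᵢ this gives dₒ = f·(1 + W/h).
dₒ = 510 mm × (1 + 11800/14.9) = 510 × 792.9463 ≈ 404402.617 mm = 404402.617/304.8 ft = 1326.78 ft.

1326.8 ft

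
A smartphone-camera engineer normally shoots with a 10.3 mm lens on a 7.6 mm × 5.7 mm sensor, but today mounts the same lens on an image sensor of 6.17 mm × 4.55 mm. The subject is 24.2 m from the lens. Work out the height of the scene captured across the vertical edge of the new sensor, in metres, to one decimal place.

The focal length stays 10.3 mm; the relevant sensor dimension is now h = 4.55 mm. Object distance dₒ = 24.2 m = 24200 mm.
Thin-lens field height W = h·(dₒ − f)/f = 4.55 × (24200 − 10.3)/10.3 ≈ 10685.741 mm = 10.6857 m.

10.7 m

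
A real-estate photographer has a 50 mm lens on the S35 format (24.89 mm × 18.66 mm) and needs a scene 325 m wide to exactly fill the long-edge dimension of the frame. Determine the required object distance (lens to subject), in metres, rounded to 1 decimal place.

652.9 m

W: 325 m = 325000 mm.
Magnification m = w/W = dᵢ/dₒ; combined with 1/f = 1/dₒ + 1/dᵢ this gives dₒ = f·(1 + W/w).
dₒ = 50 mm × (1 + 325000/24.89) = 50 × 13058.4528 ≈ 652922.640 mm = 652.923 m.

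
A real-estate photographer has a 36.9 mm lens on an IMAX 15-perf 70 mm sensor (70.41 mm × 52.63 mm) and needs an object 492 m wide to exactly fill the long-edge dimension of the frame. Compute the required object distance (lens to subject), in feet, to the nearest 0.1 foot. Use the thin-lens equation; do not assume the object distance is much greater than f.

W: 492 m = 492000 mm.
Magnification m = w/W = dᵢ/dₒ; combined with 1/f = 1/dₒ + 1/dᵢ this gives dₒ = f·(1 + W/w).
dₒ = 36.9 mm × (1 + 492000/70.41) = 36.9 × 6988.6438 ≈ 257880.956 mm = 257880.956/304.8 ft = 846.066 ft.

846.1 ft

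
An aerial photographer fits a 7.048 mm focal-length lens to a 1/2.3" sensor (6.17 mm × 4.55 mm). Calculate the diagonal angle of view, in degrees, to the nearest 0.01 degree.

57.08°

Sensor diagonal = √(6.17² + 4.55²) = √58.7714 ≈ 7.6663 mm.
Angle of view α = 2·arctan(d/2f) with d = 7.6663 mm and f = 7.048 mm.
d/2f = 0.54386; arctan(0.54386) ≈ 28.5400°, so α ≈ 57.0800°.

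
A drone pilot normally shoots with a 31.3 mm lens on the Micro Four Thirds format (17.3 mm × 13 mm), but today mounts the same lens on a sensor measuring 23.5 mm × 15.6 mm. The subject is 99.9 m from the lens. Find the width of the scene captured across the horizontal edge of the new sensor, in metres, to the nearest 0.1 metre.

The focal length stays 31.3 mm; the relevant sensor dimension is now w = 23.5 mm. Object distance dₒ = 99.9 m = 99900 mm.
Thin-lens field width W = w·(dₒ − f)/f = 23.5 × (99900 − 31.3)/31.3 ≈ 74981.292 mm = 74.9813 m.

75.0 m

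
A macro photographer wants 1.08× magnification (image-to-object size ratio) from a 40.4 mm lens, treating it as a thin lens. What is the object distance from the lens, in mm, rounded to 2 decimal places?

With m = dᵢ/dₒ and 1/f = 1/dₒ + 1/dᵢ, substituting dᵢ = m·dₒ gives 1/f = (1 + 1/m)/dₒ, hence dₒ = f·(1 + 1/m).
dₒ = 40.4 × (1 + 1/1.08) = 40.4 × 1.92593 ≈ 77.807 mm.

77.81 mm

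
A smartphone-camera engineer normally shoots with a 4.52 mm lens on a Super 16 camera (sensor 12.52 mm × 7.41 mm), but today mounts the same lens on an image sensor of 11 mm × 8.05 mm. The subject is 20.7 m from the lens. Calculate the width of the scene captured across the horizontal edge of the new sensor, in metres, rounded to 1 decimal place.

The focal length stays 4.52 mm; the relevant sensor dimension is now w = 11 mm. Object distance dₒ = 20.7 m = 20700 mm.
Thin-lens field width W = w·(dₒ − f)/f = 11 × (20700 − 4.52)/4.52 ≈ 50365.106 mm = 50.3651 m.

50.4 m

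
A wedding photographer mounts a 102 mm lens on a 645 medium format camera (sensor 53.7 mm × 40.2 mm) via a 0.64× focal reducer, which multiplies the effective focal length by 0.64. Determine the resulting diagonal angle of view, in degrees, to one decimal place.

Effective focal length f = 102 × 0.64 = 65.28 mm.
Sensor diagonal = √(53.7² + 40.2²) = √4499.7300 ≈ 67.0800 mm.
α = 2·arctan(67.080 / (2 × 65.28)) = 2·arctan(0.51379) ≈ 54.3870°.

54.4°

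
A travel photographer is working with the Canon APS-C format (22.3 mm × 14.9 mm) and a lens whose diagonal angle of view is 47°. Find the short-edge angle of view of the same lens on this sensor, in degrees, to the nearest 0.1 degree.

27.2°

Sensor diagonal = √(22.3² + 14.9²) = √719.3000 ≈ 26.8198 mm.
From the diagonal AOV: f = 26.8198 / (2·tan(23.5°)) = 26.8198 / 0.86962 ≈ 30.8406 mm.
Short-edge AOV = 2·arctan(14.9 / (2 × 30.8406)) = 2·arctan(0.24156) ≈ 27.1609°.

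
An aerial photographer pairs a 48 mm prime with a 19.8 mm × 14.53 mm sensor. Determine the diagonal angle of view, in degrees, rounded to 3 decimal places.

Sensor diagonal = √(19.8² + 14.53²) = √603.1609 ≈ 24.5593 mm.
Angle of view α = 2·arctan(d/2f) with d = 24.5593 mm and f = 48 mm.
d/2f = 0.25583; arctan(0.25583) ≈ 14.3500°, so α ≈ 28.7000°.

28.700°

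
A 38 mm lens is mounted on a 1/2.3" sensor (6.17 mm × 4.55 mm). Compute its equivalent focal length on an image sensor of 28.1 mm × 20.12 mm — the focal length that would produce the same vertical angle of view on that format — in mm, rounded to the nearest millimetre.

Equal angle of view means equal height/f ratio, so f₂ = f₁ · (height₂/height₁) = 38 × 20.12/4.55.
f₂ = 38 × 4.42198 ≈ 168.035 mm.

168 mm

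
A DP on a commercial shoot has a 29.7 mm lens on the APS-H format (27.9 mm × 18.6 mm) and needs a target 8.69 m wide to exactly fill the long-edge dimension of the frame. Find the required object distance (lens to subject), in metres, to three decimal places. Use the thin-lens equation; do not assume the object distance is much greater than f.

W: 8.69 m = 8690 mm.
Magnification m = w/W = dᵢ/dₒ; combined with 1/f = 1/dₒ + 1/dᵢ this gives dₒ = f·(1 + W/w).
dₒ = 29.7 mm × (1 + 8690/27.9) = 29.7 × 312.4695 ≈ 9280.345 mm = 9.28035 m.

9.280 m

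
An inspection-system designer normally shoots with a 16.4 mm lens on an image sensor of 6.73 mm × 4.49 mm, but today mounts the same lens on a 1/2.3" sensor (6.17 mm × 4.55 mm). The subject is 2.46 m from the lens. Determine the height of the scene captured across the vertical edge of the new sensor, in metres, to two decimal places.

The focal length stays 16.4 mm; the relevant sensor dimension is now h = 4.55 mm. Object distance dₒ = 2.46 m = 2460 mm.
Thin-lens field height W = h·(dₒ − f)/f = 4.55 × (2460 − 16.4)/16.4 ≈ 677.950 mm = 0.67795 m.

0.68 m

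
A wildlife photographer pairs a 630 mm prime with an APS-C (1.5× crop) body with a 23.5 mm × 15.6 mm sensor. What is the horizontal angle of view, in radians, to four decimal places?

Angle of view α = 2·arctan(w/2f) with w = 23.5 mm and f = 630 mm.
w/2f = 0.01865; arctan(0.01865) ≈ 0.0186 rad, so α ≈ 0.0373 rad.

0.0373 rad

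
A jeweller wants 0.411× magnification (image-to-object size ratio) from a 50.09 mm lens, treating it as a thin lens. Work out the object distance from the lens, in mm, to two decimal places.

With m = dᵢ/dₒ and 1/f = 1/dₒ + 1/dᵢ, substituting dᵢ = m·dₒ gives 1/f = (1 + 1/m)/dₒ, hence dₒ = f·(1 + 1/m).
dₒ = 50.09 × (1 + 1/0.411) = 50.09 × 3.43309 ≈ 171.963 mm.

171.96 mm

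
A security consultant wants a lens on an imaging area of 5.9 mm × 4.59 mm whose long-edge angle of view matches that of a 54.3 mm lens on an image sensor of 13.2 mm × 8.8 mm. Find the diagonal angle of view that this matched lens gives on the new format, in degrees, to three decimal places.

17.509°

Equal long-edge AOV ⇒ f₂ = f₁ · 5.9/13.2 = 54.3 × 0.44697 ≈ 24.2705 mm.
Sensor diagonal = √(5.9² + 4.59²) = √55.8781 ≈ 7.4752 mm.
Diagonal AOV on the new format = 2·arctan(7.4752 / (2 × 24.2705)) = 2·arctan(0.15400) ≈ 17.5092°.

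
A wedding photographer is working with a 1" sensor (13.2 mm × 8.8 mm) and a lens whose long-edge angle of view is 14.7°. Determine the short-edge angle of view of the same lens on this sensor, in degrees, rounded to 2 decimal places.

9.83°

From the long-edge AOV: f = 13.2 / (2·tan(7.35°)) = 13.2 / 0.25798 ≈ 51.1667 mm.
Short-edge AOV = 2·arctan(8.8 / (2 × 51.1667)) = 2·arctan(0.08599) ≈ 9.8299°.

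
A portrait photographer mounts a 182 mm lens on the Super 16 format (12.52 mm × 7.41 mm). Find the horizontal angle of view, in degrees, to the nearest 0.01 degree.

Angle of view α = 2·arctan(w/2f) with w = 12.52 mm and f = 182 mm.
w/2f = 0.03440; arctan(0.03440) ≈ 1.9699°, so α ≈ 3.9399°.

3.94°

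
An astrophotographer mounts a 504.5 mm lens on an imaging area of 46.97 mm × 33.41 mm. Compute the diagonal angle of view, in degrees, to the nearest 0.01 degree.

Sensor diagonal = √(46.97² + 33.41²) = √3322.4090 ≈ 57.6403 mm.
Angle of view α = 2·arctan(d/2f) with d = 57.6403 mm and f = 504.5 mm.
d/2f = 0.05713; arctan(0.05713) ≈ 3.2695°, so α ≈ 6.5391°.

6.54°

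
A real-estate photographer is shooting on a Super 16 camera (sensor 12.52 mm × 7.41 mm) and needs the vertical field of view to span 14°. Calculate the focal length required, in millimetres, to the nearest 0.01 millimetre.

30.17 mm

From α = 2·arctan(h/2f) we get f = h / (2·tan(α/2)).
With h = 7.41 mm and α/2 = 7°, tan(α/2) ≈ 0.12278, so f ≈ 7.41 / 0.24557 ≈ 30.1748 mm.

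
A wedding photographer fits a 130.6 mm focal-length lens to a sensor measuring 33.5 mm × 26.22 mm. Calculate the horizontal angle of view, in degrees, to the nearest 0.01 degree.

Angle of view α = 2·arctan(w/2f) with w = 33.5 mm and f = 130.6 mm.
w/2f = 0.12825; arctan(0.12825) ≈ 7.3085°, so α ≈ 14.6171°.

14.62°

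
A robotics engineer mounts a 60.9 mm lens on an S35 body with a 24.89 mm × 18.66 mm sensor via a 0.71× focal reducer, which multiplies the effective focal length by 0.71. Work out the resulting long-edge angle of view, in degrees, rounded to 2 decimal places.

32.11°

Effective focal length f = 60.9 × 0.71 = 43.239 mm.
α = 2·arctan(24.89 / (2 × 43.239)) = 2·arctan(0.28782) ≈ 32.1136°.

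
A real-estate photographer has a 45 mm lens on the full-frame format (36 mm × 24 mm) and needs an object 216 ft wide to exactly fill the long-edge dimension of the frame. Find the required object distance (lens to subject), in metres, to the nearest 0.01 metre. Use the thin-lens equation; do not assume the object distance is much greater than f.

82.34 m

W: 216 ft × 304.8 mm/ft = 65836.80 mm.
Magnification m = w/W = dᵢ/dₒ; combined with 1/f = 1/dₒ + 1/dᵢ this gives dₒ = f·(1 + W/w).
dₒ = 45 mm × (1 + 65836.8/36) = 45 × 1829.7999 ≈ 82340.997 mm = 82.341 m.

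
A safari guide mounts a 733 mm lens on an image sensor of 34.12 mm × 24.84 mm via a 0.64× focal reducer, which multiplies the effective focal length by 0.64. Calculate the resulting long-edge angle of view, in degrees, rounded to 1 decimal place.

4.2°

Effective focal length f = 733 × 0.64 = 469.12 mm.
α = 2·arctan(34.12 / (2 × 469.12)) = 2·arctan(0.03637) ≈ 4.1654°.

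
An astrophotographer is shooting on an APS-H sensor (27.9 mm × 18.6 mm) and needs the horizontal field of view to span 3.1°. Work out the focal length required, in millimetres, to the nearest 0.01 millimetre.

From α = 2·arctan(w/2f) we get f = w / (2·tan(α/2)).
With w = 27.9 mm and α/2 = 1.55°, tan(α/2) ≈ 0.02706, so f ≈ 27.9 / 0.05412 ≈ 515.5362 mm.

515.54 mm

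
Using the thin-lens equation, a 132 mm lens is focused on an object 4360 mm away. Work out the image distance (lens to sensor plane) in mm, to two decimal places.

1/dᵢ = 1/f − 1/dₒ = 1/132 − 1/4360 = 0.0073464 mm⁻¹.
dᵢ = 1/0.0073464 ≈ 136.1211 mm.

136.12 mm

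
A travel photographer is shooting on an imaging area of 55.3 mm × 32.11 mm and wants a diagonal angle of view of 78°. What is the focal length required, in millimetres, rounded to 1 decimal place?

Sensor diagonal = √(55.3² + 32.11²) = √4089.1421 ≈ 63.9464 mm.
From α = 2·arctan(d/2f) we get f = d / (2·tan(α/2)).
With d = 63.9464 mm and α/2 = 39°, tan(α/2) ≈ 0.80978, so f ≈ 63.9464 / 1.61957 ≈ 39.4836 mm.

39.5 mm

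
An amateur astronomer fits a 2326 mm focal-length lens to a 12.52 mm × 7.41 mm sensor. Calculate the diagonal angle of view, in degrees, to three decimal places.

Sensor diagonal = √(12.52² + 7.41²) = √211.6585 ≈ 14.5485 mm.
Angle of view α = 2·arctan(d/2f) with d = 14.5485 mm and f = 2326 mm.
d/2f = 0.00313; arctan(0.00313) ≈ 0.1792°, so α ≈ 0.3584°.

0.358°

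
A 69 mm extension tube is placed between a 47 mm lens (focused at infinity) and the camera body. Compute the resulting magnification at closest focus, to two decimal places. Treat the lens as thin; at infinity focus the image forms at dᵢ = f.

1.47×

The tube moves the image plane from f to f + e, so dᵢ = 47 + 69 = 116 mm. Focus is achieved when 1/f = 1/dₒ + 1/dᵢ, giving dₒ = 1/(1/f − 1/(f+e)).
Magnification m = dᵢ/dₒ = (f+e)·(1/f − 1/(f+e)) = e/f = 69/47 ≈ 1.4681.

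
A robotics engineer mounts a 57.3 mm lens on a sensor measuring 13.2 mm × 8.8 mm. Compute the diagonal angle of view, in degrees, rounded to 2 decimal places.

Sensor diagonal = √(13.2² + 8.8²) = √251.6800 ≈ 15.8644 mm.
Angle of view α = 2·arctan(d/2f) with d = 15.8644 mm and f = 57.3 mm.
d/2f = 0.13843; arctan(0.13843) ≈ 7.8815°, so α ≈ 15.7631°.

15.76°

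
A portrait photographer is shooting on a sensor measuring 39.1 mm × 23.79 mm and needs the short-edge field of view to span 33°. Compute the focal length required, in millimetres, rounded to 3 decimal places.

From α = 2·arctan(h/2f) we get f = h / (2·tan(α/2)).
With h = 23.79 mm and α/2 = 16.5°, tan(α/2) ≈ 0.29621, so f ≈ 23.79 / 0.59243 ≈ 40.1568 mm.

40.157 mm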